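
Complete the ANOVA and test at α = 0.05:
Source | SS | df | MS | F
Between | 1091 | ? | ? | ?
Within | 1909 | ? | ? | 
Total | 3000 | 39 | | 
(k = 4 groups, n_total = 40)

df_between = 3, df_within = 36. MS_between = 363.67, MS_within = 53.03. F = 6.858, F_crit ≈ 2.866. Reject H₀.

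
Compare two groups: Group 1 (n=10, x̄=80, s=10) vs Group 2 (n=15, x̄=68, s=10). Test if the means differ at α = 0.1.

Pooled sp = 10.0. t = 2.939, df = 23. Critical t = ±1.714. Reject H₀.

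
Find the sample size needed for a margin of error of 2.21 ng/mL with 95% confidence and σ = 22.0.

n = (z*σ/E)² = (1.96×22.0/2.21)² = 380.7 → n = 381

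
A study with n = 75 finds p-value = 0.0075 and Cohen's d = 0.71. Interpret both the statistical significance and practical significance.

Statistically significant (p = 0.0075 < 0.05). Cohen's d = 0.71 indicates a medium effect size. Both statistical and practical significance should be considered.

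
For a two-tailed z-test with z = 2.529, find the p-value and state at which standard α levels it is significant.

p = 2·P(Z > |2.529|) = 2·(1 - Φ(2.529)) ≈ 0.0114. Significant at α = 0.1; Significant at α = 0.05.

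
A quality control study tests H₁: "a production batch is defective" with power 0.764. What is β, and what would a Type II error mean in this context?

β = 1 - power = 1 - 0.764 = 0.236. A Type II error is failing to reject H₀ when H₀ is false (false negative) — here, failing to conclude that a production batch is defective when in fact it is true. Consequence: shipping a defective batch — faulty products reach customers.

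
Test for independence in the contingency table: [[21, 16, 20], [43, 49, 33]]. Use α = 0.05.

χ² = 2.439. df = 2, critical = 5.991. Fail to reject H₀. No evidence of dependence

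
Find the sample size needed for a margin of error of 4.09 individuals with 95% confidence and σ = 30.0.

n = (z*σ/E)² = (1.96×30.0/4.09)² = 206.7 → n = 207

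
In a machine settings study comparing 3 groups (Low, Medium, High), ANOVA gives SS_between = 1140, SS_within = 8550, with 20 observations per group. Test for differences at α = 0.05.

df_between = 2, df_within = 57. F = MS_between/MS_within = 570.0/150.0 = 3.8. F_crit ≈ 3.159. Reject H₀. At least one mean differs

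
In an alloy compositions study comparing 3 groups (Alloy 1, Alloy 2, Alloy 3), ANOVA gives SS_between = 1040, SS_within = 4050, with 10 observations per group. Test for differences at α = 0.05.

df_between = 2, df_within = 27. F = MS_between/MS_within = 520.0/150.0 = 3.467. F_crit ≈ 3.354. Reject H₀. At least one mean differs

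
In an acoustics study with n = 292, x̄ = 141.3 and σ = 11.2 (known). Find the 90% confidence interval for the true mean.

CI = x̄ ± z*(σ/√n) = 141.3 ± 1.645(11.2/√292) = 141.3 ± 1.08 = (140.22, 142.38)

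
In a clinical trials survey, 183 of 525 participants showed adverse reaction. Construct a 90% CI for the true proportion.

p̂ = 0.349. CI = p̂ ± z*√(p̂(1-p̂)/n) = (0.314, 0.383)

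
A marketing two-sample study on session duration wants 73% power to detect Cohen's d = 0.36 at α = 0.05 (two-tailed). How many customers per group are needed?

z_{α/2} = 1.96, z_β = Φ⁻¹(0.73) = 0.613. For small effect (d = 0.36): n per group = 2(z_{α/2} + z_β)²/d² = 2(1.96 + 0.613)²/0.36² = 102.2 → 103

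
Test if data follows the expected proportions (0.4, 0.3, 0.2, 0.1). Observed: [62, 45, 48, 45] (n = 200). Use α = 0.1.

Expected: [80.0, 60.0, 40.0, 20.0]. χ² = 40.65. df = 3, critical = 6.251. Reject H₀.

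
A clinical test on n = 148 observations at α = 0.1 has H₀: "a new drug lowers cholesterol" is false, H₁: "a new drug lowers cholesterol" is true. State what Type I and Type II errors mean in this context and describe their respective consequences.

Type I (false positive): concluding that a new drug lowers cholesterol when it is not — approving an ineffective drug — patients take a useless medication and may skip effective alternatives. Type II (false negative): failing to conclude that a new drug lowers cholesterol when it is — shelving an effective drug — patients miss out on a treatment that would have helped. Which is costlier depends on domain priorities and is a judgement call rather than a statistical fact.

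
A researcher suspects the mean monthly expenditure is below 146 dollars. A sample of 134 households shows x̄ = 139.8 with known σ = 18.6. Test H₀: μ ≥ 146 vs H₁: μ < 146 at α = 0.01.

z = -3.859. Critical value: -2.33. Reject H₀.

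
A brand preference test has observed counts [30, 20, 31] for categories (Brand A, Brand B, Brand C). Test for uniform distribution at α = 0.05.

Expected = 27 each. χ² = Σ(O-E)²/E = 2.741. df = 2, critical value = 5.991. Fail to reject H₀.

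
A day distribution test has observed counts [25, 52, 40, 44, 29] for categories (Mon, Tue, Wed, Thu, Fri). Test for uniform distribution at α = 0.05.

Expected = 38 each. χ² = Σ(O-E)²/E = 12.789. df = 4, critical value = 9.488. Reject H₀.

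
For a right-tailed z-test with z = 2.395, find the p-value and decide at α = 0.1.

p = P(Z > 2.395) = 1 - Φ(2.395) ≈ 0.0083. Since p < 0.1, reject H₀ (significant) at α = 0.1.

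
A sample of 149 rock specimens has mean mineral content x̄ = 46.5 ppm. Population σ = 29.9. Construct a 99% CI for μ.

CI = x̄ ± z*(σ/√n) = 46.5 ± 2.576(29.9/√149) = 46.5 ± 6.31 = (40.19, 52.81)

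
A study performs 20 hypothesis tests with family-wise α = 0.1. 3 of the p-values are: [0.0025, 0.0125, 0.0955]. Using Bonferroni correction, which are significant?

Bonferroni α = 0.1/20 = 0.005. Significant p-values: [0.0025]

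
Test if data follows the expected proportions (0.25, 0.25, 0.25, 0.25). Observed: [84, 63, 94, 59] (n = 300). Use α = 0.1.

Expected: [75.0, 75.0, 75.0, 75.0]. χ² = 11.227. df = 3, critical = 6.251. Reject H₀.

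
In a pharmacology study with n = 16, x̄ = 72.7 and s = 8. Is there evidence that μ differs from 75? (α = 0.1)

t = (x̄ - μ₀)/(s/√n) = (72.7 - 75)/(8/√16) = -1.15. df = 15, critical t = ±1.753. Fail to reject H₀.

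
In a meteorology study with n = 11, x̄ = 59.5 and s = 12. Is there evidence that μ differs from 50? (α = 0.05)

t = (x̄ - μ₀)/(s/√n) = (59.5 - 50)/(12/√11) = 2.626. df = 10, critical t = ±2.228. Reject H₀.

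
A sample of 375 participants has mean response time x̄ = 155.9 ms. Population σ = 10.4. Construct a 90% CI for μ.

CI = x̄ ± z*(σ/√n) = 155.9 ± 1.645(10.4/√375) = 155.9 ± 0.88 = (155.02, 156.78)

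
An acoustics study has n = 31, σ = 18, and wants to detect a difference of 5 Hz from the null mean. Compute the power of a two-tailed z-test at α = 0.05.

SE = σ/√n = 18/√31 = 3.233. Non-centrality λ = d/SE = 5/3.233 = 1.547. Power ≈ Φ(λ - z_{α/2}) = Φ(1.547 - 1.96) = Φ(-0.413) = 0.34.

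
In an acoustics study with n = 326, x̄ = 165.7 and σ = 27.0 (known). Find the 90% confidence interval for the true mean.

CI = x̄ ± z*(σ/√n) = 165.7 ± 1.645(27.0/√326) = 165.7 ± 2.46 = (163.24, 168.16)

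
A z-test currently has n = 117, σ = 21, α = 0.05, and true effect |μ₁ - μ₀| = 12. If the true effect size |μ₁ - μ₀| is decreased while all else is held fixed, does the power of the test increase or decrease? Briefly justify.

Power decreases: a smaller true effect decreases the non-centrality λ = |μ₁ - μ₀|/(σ/√n).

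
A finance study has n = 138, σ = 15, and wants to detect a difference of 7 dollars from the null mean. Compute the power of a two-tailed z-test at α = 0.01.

SE = σ/√n = 15/√138 = 1.277. Non-centrality λ = d/SE = 7/1.277 = 5.482. Power ≈ Φ(λ - z_{α/2}) = Φ(5.482 - 2.576) = Φ(2.906) = 0.998.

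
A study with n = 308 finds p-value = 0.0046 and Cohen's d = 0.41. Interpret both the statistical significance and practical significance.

Statistically significant (p = 0.0046 < 0.05). Cohen's d = 0.41 indicates a small effect size. Both statistical and practical significance should be considered.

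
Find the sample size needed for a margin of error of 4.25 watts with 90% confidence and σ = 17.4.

n = (z*σ/E)² = (1.645×17.4/4.25)² = 45.4 → n = 46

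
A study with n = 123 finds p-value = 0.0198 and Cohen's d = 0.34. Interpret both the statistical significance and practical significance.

Statistically significant (p = 0.0198 < 0.05). Cohen's d = 0.34 indicates a small effect size. Both statistical and practical significance should be considered.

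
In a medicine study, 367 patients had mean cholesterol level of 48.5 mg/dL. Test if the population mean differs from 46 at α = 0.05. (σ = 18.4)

z = (x̄ - μ₀)/(σ/√n) = (48.5 - 46)/(18.4/√367) = 2.603. Critical value: ±1.96. Since |2.603| > 1.96, Reject H₀.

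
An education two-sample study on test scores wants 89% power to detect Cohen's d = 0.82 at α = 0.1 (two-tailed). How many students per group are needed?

z_{α/2} = 1.645, z_β = Φ⁻¹(0.89) = 1.227. For large effect (d = 0.82): n per group = 2(z_{α/2} + z_β)²/d² = 2(1.645 + 1.227)²/0.82² = 24.5 → 25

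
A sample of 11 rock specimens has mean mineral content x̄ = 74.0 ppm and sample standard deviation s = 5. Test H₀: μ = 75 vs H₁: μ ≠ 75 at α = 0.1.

t = (x̄ - μ₀)/(s/√n) = (74.0 - 75)/(5/√11) = -0.663. df = 10, critical t = ±1.812. Fail to reject H₀.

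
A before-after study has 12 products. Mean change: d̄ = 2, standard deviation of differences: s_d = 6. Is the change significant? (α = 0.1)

t = d̄/(s_d/√n) = 2/(6/√12) = 1.155. df = 11, critical t = ±1.796. Fail to reject H₀.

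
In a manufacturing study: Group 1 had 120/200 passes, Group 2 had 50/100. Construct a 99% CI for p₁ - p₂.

p̂₁ = 0.6, p̂₂ = 0.5. Difference = 0.1. CI = (-0.057, 0.257)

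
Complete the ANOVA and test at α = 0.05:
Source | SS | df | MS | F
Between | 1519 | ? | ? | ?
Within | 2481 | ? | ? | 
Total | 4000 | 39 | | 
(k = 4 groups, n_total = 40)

df_between = 3, df_within = 36. MS_between = 506.33, MS_within = 68.92. F = 7.347, F_crit ≈ 2.866. Reject H₀.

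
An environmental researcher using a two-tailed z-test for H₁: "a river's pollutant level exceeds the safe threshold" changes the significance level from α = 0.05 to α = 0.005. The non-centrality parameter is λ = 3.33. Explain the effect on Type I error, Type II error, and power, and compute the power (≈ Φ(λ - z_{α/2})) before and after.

Decreasing α from 0.05 to 0.005:
• Type I error rate decreases (α is the Type I rate by definition).
• Critical value moves from z_{α/2} = 1.96 to 2.807, so power = Φ(λ - z_{α/2}) goes from Φ(3.33 - 1.96) = 0.915 to Φ(3.33 - 2.807) = 0.7.
• Type II error rate β = 1 - power therefore increases (0.085 → 0.3).
Appropriate when false positives are costly — here, shutting down a compliant factory unnecessarily.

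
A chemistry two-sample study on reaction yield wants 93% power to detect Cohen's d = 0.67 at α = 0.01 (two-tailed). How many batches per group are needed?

z_{α/2} = 2.576, z_β = Φ⁻¹(0.93) = 1.476. For medium effect (d = 0.67): n per group = 2(z_{α/2} + z_β)²/d² = 2(2.576 + 1.476)²/0.67² = 73.2 → 74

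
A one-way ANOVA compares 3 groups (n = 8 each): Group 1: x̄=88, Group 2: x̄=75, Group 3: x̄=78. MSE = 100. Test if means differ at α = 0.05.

Grand mean = 80.33. SS_between = 741.33, MS_between = 370.67. F = 3.707, F_crit ≈ 3.467. Reject H₀.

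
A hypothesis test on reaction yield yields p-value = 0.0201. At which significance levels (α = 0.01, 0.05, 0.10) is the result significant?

p = 0.0201. Significant at: α = 0.05, 0.1.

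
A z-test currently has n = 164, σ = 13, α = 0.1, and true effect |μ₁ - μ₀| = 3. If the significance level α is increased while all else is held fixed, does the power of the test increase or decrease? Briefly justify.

Power increases: a larger α lowers the critical value, so more of the H₁ sampling distribution falls in the rejection region.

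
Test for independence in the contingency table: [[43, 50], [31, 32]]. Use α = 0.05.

χ² = 0.133. df = 1, critical = 3.841. Fail to reject H₀. No evidence of dependence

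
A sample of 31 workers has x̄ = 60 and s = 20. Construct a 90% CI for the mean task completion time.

CI = x̄ ± t*(s/√n) = 60 ± 1.697(20/√31) = (53.9, 66.1)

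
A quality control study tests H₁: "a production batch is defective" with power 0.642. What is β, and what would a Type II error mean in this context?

β = 1 - power = 1 - 0.642 = 0.358. A Type II error is failing to reject H₀ when H₀ is false (false negative) — here, failing to conclude that a production batch is defective when in fact it is true. Consequence: shipping a defective batch — faulty products reach customers.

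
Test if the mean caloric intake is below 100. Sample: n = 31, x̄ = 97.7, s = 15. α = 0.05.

t = (97.7 - 100)/(15/√31) = -0.854, df = 30. Critical t = -1.697. Fail to reject H₀.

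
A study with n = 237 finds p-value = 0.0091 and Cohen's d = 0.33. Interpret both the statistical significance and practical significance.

Statistically significant (p = 0.0091 < 0.05). Cohen's d = 0.33 indicates a small effect size. Both statistical and practical significance should be considered.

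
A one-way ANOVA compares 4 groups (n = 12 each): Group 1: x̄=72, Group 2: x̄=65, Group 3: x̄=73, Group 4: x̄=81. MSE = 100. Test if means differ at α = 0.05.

Grand mean = 72.75. SS_between = 1545.0, MS_between = 515.0. F = 5.15, F_crit ≈ 2.816. Reject H₀.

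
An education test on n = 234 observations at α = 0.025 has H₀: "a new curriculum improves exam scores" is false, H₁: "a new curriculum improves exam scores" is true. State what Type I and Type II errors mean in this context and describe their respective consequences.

Type I (false positive): concluding that a new curriculum improves exam scores when it is not — adopting a curriculum that gives no real benefit — disruption for nothing. Type II (false negative): failing to conclude that a new curriculum improves exam scores when it is — keeping the old curriculum when the new one would have helped students. Which is costlier depends on domain priorities and is a judgement call rather than a statistical fact.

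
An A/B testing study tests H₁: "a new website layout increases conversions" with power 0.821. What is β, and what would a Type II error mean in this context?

β = 1 - power = 1 - 0.821 = 0.179. A Type II error is failing to reject H₀ when H₀ is false (false negative) — here, failing to conclude that a new website layout increases conversions when in fact it is true. Consequence: discarding a layout that would have improved conversions — lost revenue.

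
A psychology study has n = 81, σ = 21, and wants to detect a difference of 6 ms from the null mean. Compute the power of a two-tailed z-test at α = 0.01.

SE = σ/√n = 21/√81 = 2.333. Non-centrality λ = d/SE = 6/2.333 = 2.571. Power ≈ Φ(λ - z_{α/2}) = Φ(2.571 - 2.576) = Φ(-0.005) = 0.498.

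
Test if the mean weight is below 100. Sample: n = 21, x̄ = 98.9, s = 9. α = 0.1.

t = (98.9 - 100)/(9/√21) = -0.56, df = 20. Critical t = -1.325. Fail to reject H₀.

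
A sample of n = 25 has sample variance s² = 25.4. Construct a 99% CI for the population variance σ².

df = 24. χ²_{0.005} = 45.559, χ²_{0.995} = 9.886. CI for σ² = ((n-1)s²/χ²_{α/2}, (n-1)s²/χ²_{1-α/2}) = (24·25.4/45.559, 24·25.4/9.886) = (13.38, 61.66)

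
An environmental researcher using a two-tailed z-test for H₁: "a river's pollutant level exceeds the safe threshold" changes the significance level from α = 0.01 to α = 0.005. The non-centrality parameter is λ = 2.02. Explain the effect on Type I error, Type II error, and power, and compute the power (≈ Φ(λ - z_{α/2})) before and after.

Decreasing α from 0.01 to 0.005:
• Type I error rate decreases (α is the Type I rate by definition).
• Critical value moves from z_{α/2} = 2.576 to 2.807, so power = Φ(λ - z_{α/2}) goes from Φ(2.02 - 2.576) = 0.289 to Φ(2.02 - 2.807) = 0.216.
• Type II error rate β = 1 - power therefore increases (0.711 → 0.784).
Appropriate when false positives are costly — here, shutting down a compliant factory unnecessarily.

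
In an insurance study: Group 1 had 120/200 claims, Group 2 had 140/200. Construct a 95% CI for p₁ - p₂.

p̂₁ = 0.6, p̂₂ = 0.7. Difference = -0.1. CI = (-0.193, -0.007)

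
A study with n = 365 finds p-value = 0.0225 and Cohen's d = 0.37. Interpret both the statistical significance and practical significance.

Statistically significant (p = 0.0225 < 0.05). Cohen's d = 0.37 indicates a small effect size. Both statistical and practical significance should be considered.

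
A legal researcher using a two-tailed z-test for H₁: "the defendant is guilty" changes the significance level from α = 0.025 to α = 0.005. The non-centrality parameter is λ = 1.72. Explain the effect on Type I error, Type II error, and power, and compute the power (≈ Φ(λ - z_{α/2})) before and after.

Decreasing α from 0.025 to 0.005:
• Type I error rate decreases (α is the Type I rate by definition).
• Critical value moves from z_{α/2} = 2.241 to 2.807, so power = Φ(λ - z_{α/2}) goes from Φ(1.72 - 2.241) = 0.301 to Φ(1.72 - 2.807) = 0.139.
• Type II error rate β = 1 - power therefore increases (0.699 → 0.861).
Appropriate when false positives are costly — here, convicting an innocent person.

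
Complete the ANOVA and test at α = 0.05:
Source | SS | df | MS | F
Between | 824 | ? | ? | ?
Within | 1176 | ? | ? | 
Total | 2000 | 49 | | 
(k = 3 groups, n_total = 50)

df_between = 2, df_within = 47. MS_between = 412.0, MS_within = 25.02. F = 16.466, F_crit ≈ 3.195. Reject H₀.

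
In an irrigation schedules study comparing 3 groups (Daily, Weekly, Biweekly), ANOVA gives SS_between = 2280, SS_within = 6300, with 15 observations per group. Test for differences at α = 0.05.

df_between = 2, df_within = 42. F = MS_between/MS_within = 1140.0/150.0 = 7.6. F_crit ≈ 3.22. Reject H₀. At least one mean differs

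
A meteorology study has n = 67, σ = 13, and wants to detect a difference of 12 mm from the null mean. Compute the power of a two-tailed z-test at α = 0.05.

SE = σ/√n = 13/√67 = 1.588. Non-centrality λ = d/SE = 12/1.588 = 7.556. Power ≈ Φ(λ - z_{α/2}) = Φ(7.556 - 1.96) = Φ(5.596) = 1.0.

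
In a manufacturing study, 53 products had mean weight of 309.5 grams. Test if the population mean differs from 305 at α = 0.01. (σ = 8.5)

z = (x̄ - μ₀)/(σ/√n) = (309.5 - 305)/(8.5/√53) = 3.854. Critical value: ±2.576. Since |3.854| > 2.576, Reject H₀.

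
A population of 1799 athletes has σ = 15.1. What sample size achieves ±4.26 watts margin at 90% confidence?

Without FPC: n₀ = (1.645×15.1/4.26)² = 33.999. With FPC: n = n₀N/(n₀+N-1) = 33.4 → n = 34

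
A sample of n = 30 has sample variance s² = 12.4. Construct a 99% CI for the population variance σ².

df = 29. χ²_{0.005} = 52.336, χ²_{0.995} = 13.121. CI for σ² = ((n-1)s²/χ²_{α/2}, (n-1)s²/χ²_{1-α/2}) = (29·12.4/52.336, 29·12.4/13.121) = (6.87, 27.41)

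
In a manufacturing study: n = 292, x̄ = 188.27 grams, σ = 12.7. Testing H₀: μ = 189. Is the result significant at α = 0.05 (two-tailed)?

z = (188.27 - 189)/(12.7/√292) = -0.982. Since |z| ≤ 1.96, not significant at α = 0.05.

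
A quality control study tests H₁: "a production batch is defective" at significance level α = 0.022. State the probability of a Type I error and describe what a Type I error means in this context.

P(Type I error) = α = 0.022. A Type I error is rejecting H₀ when H₀ is actually true (false positive) — here, concluding that a production batch is defective when in fact this is not the case. Consequence: scrapping a good batch — wasted material and cost for no reason.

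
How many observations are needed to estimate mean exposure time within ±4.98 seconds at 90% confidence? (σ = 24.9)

n = (z*σ/E)² = (1.645×24.9/4.98)² = 67.7 → n = 68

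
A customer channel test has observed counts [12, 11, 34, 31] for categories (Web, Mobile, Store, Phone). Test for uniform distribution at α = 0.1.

Expected = 22 each. χ² = Σ(O-E)²/E = 20.273. df = 3, critical value = 6.251. Reject H₀.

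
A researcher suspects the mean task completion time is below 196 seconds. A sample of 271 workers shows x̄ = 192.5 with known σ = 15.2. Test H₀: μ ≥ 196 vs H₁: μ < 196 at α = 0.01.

z = -3.791. Critical value: -2.33. Reject H₀.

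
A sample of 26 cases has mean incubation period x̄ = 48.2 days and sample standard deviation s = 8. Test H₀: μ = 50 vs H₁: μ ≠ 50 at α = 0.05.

t = (x̄ - μ₀)/(s/√n) = (48.2 - 50)/(8/√26) = -1.147. df = 25, critical t = ±2.06. Fail to reject H₀.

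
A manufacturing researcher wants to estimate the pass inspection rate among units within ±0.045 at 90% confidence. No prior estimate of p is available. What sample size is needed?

Conservative approach: use p = 0.5 (maximizes p(1-p) = 0.25). n = z²(0.25)/E² = 1.645²×0.25/0.045² = 334.1 → n = 335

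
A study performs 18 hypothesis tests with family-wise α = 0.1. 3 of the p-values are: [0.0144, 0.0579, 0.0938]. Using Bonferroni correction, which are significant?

Bonferroni α = 0.1/18 = 0.00556. None of the given p-values are significant.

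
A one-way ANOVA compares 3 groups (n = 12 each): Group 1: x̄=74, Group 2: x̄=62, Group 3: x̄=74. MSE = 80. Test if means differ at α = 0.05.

Grand mean = 70.0. SS_between = 1152.0, MS_between = 576.0. F = 7.2, F_crit ≈ 3.285. Reject H₀.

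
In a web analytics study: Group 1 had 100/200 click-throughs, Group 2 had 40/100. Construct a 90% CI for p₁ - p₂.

p̂₁ = 0.5, p̂₂ = 0.4. Difference = 0.1. CI = (0.001, 0.199)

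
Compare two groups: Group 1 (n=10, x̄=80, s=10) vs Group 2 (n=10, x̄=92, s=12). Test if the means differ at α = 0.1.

Pooled sp = 11.05. t = -2.429, df = 18. Critical t = ±1.734. Reject H₀.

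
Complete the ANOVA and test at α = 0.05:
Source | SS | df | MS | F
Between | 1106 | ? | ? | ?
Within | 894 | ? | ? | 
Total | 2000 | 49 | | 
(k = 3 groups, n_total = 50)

df_between = 2, df_within = 47. MS_between = 553.0, MS_within = 19.02. F = 29.073, F_crit ≈ 3.195. Reject H₀.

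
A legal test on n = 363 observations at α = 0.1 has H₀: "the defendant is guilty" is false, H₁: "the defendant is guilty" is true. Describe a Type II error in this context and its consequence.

Type II error: failing to reject H₀ when it is false — concluding that the defendant is guilty is not supported when in fact it is. Consequence: acquitting a guilty person.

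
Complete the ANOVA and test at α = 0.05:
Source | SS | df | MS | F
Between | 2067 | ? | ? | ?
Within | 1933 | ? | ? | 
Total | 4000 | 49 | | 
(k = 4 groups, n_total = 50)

df_between = 3, df_within = 46. MS_between = 689.0, MS_within = 42.02. F = 16.396, F_crit ≈ 2.807. Reject H₀.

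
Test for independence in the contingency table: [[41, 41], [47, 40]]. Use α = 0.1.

χ² = 0.274. df = 1, critical = 2.706. Fail to reject H₀. No evidence of dependence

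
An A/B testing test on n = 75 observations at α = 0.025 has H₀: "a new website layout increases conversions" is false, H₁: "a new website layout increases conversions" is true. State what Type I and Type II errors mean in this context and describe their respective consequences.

Type I (false positive): concluding that a new website layout increases conversions when it is not — rolling out a layout that doesn't actually help — wasted engineering effort. Type II (false negative): failing to conclude that a new website layout increases conversions when it is — discarding a layout that would have improved conversions — lost revenue. Which is costlier depends on domain priorities and is a judgement call rather than a statistical fact.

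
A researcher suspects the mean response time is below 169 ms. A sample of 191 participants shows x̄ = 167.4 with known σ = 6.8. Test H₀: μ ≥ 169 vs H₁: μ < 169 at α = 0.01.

z = -3.252. Critical value: -2.33. Reject H₀.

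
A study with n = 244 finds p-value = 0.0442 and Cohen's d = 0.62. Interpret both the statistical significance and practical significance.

Statistically significant (p = 0.0442 < 0.05). Cohen's d = 0.62 indicates a medium effect size. Both statistical and practical significance should be considered.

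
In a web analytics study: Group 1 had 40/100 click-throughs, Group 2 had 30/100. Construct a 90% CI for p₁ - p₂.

p̂₁ = 0.4, p̂₂ = 0.3. Difference = 0.1. CI = (-0.01, 0.21)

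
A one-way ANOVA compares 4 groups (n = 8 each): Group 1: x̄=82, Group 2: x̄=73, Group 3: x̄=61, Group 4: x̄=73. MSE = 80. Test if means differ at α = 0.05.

Grand mean = 72.25. SS_between = 1782.0, MS_between = 594.0. F = 7.425, F_crit ≈ 2.947. Reject H₀.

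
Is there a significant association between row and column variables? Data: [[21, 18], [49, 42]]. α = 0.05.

χ² = 0.0. df = 1, critical = 3.841. Fail to reject H₀. No evidence of dependence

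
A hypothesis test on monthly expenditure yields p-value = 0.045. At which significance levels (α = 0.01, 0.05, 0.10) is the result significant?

p = 0.045. Significant at: α = 0.05, 0.1.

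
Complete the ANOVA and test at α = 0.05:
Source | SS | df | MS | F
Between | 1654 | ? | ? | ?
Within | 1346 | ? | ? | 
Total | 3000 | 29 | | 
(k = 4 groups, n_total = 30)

df_between = 3, df_within = 26. MS_between = 551.33, MS_within = 51.77. F = 10.65, F_crit ≈ 2.975. Reject H₀.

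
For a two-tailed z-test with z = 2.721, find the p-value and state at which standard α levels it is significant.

p = 2·P(Z > |2.721|) = 2·(1 - Φ(2.721)) ≈ 0.0065. Significant at α = 0.1; Significant at α = 0.05; Significant at α = 0.01.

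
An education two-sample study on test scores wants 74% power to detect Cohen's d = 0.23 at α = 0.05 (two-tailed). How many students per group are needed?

z_{α/2} = 1.96, z_β = Φ⁻¹(0.74) = 0.643. For small effect (d = 0.23): n per group = 2(z_{α/2} + z_β)²/d² = 2(1.96 + 0.643)²/0.23² = 256.2 → 257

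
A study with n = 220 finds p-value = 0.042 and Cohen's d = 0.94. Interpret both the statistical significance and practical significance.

Statistically significant (p = 0.042 < 0.05). Cohen's d = 0.94 indicates a large effect size. Both statistical and practical significance should be considered.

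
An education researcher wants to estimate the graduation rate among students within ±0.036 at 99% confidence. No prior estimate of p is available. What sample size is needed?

Conservative approach: use p = 0.5 (maximizes p(1-p) = 0.25). n = z²(0.25)/E² = 2.576²×0.25/0.036² = 1280.05 → n = 1281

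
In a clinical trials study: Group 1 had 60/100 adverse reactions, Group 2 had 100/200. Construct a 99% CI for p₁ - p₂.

p̂₁ = 0.6, p̂₂ = 0.5. Difference = 0.1. CI = (-0.056, 0.256)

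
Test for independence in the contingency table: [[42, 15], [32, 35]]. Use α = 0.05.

χ² = 8.601. df = 1, critical = 3.841. Reject H₀. Variables are dependent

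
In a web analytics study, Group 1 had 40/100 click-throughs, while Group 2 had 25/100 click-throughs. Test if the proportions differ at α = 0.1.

p̂₁ = 0.4, p̂₂ = 0.25, pooled p̂ = 0.325. z = 2.265. Critical: ±1.645. Reject H₀.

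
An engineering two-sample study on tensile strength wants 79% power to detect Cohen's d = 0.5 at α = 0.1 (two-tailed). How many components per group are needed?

z_{α/2} = 1.645, z_β = Φ⁻¹(0.79) = 0.806. For medium effect (d = 0.5): n per group = 2(z_{α/2} + z_β)²/d² = 2(1.645 + 0.806)²/0.5² = 48.1 → 49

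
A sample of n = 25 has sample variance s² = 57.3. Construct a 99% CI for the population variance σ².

df = 24. χ²_{0.005} = 45.559, χ²_{0.995} = 9.886. CI for σ² = ((n-1)s²/χ²_{α/2}, (n-1)s²/χ²_{1-α/2}) = (24·57.3/45.559, 24·57.3/9.886) = (30.19, 139.11)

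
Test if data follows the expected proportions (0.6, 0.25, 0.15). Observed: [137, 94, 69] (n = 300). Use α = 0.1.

Expected: [180.0, 75.0, 45.0]. χ² = 27.886. df = 2, critical = 4.605. Reject H₀.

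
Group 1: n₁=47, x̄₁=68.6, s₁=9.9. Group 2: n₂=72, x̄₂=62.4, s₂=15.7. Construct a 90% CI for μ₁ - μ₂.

Difference = 6.2. SE = √(9.9²/47 + 15.7²/72) = 2.347. CI = (2.34, 10.06)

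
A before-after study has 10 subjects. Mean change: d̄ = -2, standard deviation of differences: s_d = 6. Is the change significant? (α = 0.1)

t = d̄/(s_d/√n) = -2/(6/√10) = -1.054. df = 9, critical t = ±1.833. Fail to reject H₀.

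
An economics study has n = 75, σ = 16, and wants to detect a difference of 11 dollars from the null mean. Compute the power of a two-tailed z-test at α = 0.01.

SE = σ/√n = 16/√75 = 1.848. Non-centrality λ = d/SE = 11/1.848 = 5.954. Power ≈ Φ(λ - z_{α/2}) = Φ(5.954 - 2.576) = Φ(3.378) = 1.0.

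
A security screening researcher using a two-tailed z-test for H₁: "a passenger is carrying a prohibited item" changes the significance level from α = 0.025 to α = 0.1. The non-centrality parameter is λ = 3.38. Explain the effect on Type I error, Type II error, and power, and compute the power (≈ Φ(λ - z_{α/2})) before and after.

Increasing α from 0.025 to 0.1:
• Type I error rate increases (α is the Type I rate by definition).
• Critical value moves from z_{α/2} = 2.241 to 1.645, so power = Φ(λ - z_{α/2}) goes from Φ(3.38 - 2.241) = 0.873 to Φ(3.38 - 1.645) = 0.959.
• Type II error rate β = 1 - power therefore decreases (0.127 → 0.041).
Appropriate when false negatives are costly — here, letting a prohibited item through — security breach.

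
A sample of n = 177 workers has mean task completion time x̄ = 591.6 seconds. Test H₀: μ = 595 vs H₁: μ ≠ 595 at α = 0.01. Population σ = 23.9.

z = (x̄ - μ₀)/(σ/√n) = (591.6 - 595)/(23.9/√177) = -1.893. Critical value: ±2.576. Since |-1.893| ≤ 2.576, Fail to reject H₀.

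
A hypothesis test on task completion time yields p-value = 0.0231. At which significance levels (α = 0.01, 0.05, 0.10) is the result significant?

p = 0.0231. Significant at: α = 0.05, 0.1.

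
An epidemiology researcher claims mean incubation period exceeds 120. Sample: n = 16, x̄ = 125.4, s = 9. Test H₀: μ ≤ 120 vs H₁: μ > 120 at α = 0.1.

t = (125.4 - 120)/(9/√16) = 2.4, df = 15. Critical t = 1.341. Reject H₀.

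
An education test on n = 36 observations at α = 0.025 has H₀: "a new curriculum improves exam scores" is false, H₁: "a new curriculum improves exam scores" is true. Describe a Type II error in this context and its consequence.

Type II error: failing to reject H₀ when it is false — concluding that a new curriculum improves exam scores is not supported when in fact it is. Consequence: keeping the old curriculum when the new one would have helped students.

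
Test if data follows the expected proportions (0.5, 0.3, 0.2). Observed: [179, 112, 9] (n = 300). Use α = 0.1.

Expected: [150.0, 90.0, 60.0]. χ² = 54.334. df = 2, critical = 4.605. Reject H₀.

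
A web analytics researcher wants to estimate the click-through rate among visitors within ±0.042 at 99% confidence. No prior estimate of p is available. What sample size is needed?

Conservative approach: use p = 0.5 (maximizes p(1-p) = 0.25). n = z²(0.25)/E² = 2.576²×0.25/0.042² = 940.4 → n = 941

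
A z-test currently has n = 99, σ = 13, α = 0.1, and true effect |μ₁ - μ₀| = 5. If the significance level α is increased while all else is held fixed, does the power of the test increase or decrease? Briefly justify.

Power increases: a larger α lowers the critical value, so more of the H₁ sampling distribution falls in the rejection region.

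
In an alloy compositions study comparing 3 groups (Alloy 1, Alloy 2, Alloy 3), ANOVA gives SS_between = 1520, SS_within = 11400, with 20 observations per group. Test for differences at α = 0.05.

df_between = 2, df_within = 57. F = MS_between/MS_within = 760.0/200.0 = 3.8. F_crit ≈ 3.159. Reject H₀. At least one mean differs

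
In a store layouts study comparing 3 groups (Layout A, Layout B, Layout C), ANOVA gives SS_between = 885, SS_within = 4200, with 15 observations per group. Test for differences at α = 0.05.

df_between = 2, df_within = 42. F = MS_between/MS_within = 442.5/100.0 = 4.425. F_crit ≈ 3.22. Reject H₀. At least one mean differs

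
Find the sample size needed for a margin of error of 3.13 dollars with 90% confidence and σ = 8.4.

n = (z*σ/E)² = (1.645×8.4/3.13)² = 19.5 → n = 20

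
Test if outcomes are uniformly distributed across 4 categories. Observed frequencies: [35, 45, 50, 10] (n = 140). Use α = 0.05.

Expected = 35 each. χ² = Σ(O-E)²/E = 27.143. df = 3, critical value = 7.815. Reject H₀.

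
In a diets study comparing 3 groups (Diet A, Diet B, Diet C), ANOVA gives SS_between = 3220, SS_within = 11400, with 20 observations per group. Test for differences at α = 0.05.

df_between = 2, df_within = 57. F = MS_between/MS_within = 1610.0/200.0 = 8.05. F_crit ≈ 3.159. Reject H₀. At least one mean differs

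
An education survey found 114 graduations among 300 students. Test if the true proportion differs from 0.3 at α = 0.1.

p̂ = 0.38, p₀ = 0.3. z = (p̂ - p₀)/√(p₀(1-p₀)/n) = 3.024. Critical: ±1.645. Reject H₀.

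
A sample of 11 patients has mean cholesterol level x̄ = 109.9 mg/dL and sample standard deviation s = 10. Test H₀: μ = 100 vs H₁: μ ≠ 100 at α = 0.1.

t = (x̄ - μ₀)/(s/√n) = (109.9 - 100)/(10/√11) = 3.283. df = 10, critical t = ±1.812. Reject H₀.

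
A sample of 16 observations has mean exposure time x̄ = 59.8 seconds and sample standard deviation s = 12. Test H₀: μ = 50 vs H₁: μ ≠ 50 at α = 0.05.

t = (x̄ - μ₀)/(s/√n) = (59.8 - 50)/(12/√16) = 3.267. df = 15, critical t = ±2.131. Reject H₀.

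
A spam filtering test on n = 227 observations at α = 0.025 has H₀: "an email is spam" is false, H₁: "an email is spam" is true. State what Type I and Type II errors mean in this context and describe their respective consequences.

Type I (false positive): concluding that an email is spam when it is not — a legitimate email is sent to the spam folder and the user misses it. Type II (false negative): failing to conclude that an email is spam when it is — a spam email lands in the inbox. Which is costlier depends on domain priorities and is a judgement call rather than a statistical fact.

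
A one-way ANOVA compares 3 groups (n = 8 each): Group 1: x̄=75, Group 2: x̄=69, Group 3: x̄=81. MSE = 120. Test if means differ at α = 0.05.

Grand mean = 75.0. SS_between = 576.0, MS_between = 288.0. F = 2.4, F_crit ≈ 3.467. Fail to reject H₀.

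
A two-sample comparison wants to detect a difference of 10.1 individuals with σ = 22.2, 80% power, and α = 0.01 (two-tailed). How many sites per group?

n per group = 2(z_α/2 + z_β)²σ²/d² = 2×(2.576 + 0.84)²×22.2²/10.1² = 112.8 → n = 113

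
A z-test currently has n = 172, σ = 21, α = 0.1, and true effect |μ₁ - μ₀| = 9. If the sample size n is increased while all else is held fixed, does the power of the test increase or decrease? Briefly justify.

Power increases: a larger n shrinks the standard error σ/√n, moving the sampling distribution under H₁ further from the critical value.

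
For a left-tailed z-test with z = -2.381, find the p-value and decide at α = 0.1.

p = P(Z < -2.381) = Φ(-2.381) ≈ 0.0086. Since p < 0.1, reject H₀ (significant) at α = 0.1.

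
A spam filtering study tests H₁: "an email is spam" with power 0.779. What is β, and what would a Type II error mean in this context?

β = 1 - power = 1 - 0.779 = 0.221. A Type II error is failing to reject H₀ when H₀ is false (false negative) — here, failing to conclude that an email is spam when in fact it is true. Consequence: a spam email lands in the inbox.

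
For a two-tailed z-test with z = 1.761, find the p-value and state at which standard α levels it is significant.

p = 2·P(Z > |1.761|) = 2·(1 - Φ(1.761)) ≈ 0.0782. Significant at α = 0.1.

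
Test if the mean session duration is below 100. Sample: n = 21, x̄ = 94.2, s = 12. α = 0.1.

t = (94.2 - 100)/(12/√21) = -2.215, df = 20. Critical t = -1.325. Reject H₀.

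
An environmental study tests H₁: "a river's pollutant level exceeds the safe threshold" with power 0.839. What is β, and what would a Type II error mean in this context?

β = 1 - power = 1 - 0.839 = 0.161. A Type II error is failing to reject H₀ when H₀ is false (false negative) — here, failing to conclude that a river's pollutant level exceeds the safe threshold when in fact it is true. Consequence: allowing unsafe pollution to continue.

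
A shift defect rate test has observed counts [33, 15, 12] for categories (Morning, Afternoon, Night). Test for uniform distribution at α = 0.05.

Expected = 20 each. χ² = Σ(O-E)²/E = 12.9. df = 2, critical value = 5.991. Reject H₀.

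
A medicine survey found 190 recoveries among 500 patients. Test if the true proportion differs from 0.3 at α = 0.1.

p̂ = 0.38, p₀ = 0.3. z = (p̂ - p₀)/√(p₀(1-p₀)/n) = 3.904. Critical: ±1.645. Reject H₀.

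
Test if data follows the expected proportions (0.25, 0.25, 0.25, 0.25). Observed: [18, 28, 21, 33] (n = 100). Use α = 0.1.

Expected: [25.0, 25.0, 25.0, 25.0]. χ² = 5.52. df = 3, critical = 6.251. Fail to reject H₀.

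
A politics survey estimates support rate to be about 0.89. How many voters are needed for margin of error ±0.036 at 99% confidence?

n = z²p(1-p)/E² = 2.576²×0.89×0.11/0.036² = 501.3 → n = 502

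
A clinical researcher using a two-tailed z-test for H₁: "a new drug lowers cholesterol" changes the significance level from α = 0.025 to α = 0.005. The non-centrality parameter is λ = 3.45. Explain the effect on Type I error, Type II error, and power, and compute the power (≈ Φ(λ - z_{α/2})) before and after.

Decreasing α from 0.025 to 0.005:
• Type I error rate decreases (α is the Type I rate by definition).
• Critical value moves from z_{α/2} = 2.241 to 2.807, so power = Φ(λ - z_{α/2}) goes from Φ(3.45 - 2.241) = 0.887 to Φ(3.45 - 2.807) = 0.74.
• Type II error rate β = 1 - power therefore increases (0.113 → 0.26).
Appropriate when false positives are costly — here, approving an ineffective drug — patients take a useless medication and may skip effective alternatives.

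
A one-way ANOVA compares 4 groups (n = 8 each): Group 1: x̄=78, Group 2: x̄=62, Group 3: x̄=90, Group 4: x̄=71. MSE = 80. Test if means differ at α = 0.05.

Grand mean = 75.25. SS_between = 3350.0, MS_between = 1116.67. F = 13.958, F_crit ≈ 2.947. Reject H₀.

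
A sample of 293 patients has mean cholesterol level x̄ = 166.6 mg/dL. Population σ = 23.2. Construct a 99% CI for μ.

CI = x̄ ± z*(σ/√n) = 166.6 ± 2.576(23.2/√293) = 166.6 ± 3.49 = (163.11, 170.09)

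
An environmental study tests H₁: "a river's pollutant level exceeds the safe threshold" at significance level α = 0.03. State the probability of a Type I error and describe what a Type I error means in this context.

P(Type I error) = α = 0.03. A Type I error is rejecting H₀ when H₀ is actually true (false positive) — here, concluding that a river's pollutant level exceeds the safe threshold when in fact this is not the case. Consequence: shutting down a compliant factory unnecessarily.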